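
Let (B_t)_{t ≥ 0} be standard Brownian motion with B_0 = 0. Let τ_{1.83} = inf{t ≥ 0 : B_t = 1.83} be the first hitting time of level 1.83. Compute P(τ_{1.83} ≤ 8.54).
P(τ_{1.83} ≤ 8.54) = 2(1 − Φ(1.83/√8.54)) = 2(1 − Φ(0.6262)) ≈ 0.5312

By the reflection principle for standard BM, P(τ_b ≤ t) = 2 · P(B_t ≥ b). Since B_t ~ N(0, t), P(B_t ≥ 1.83) = 1 − Φ(1.83/√t) = 1 − Φ(1.83/√8.54) = 1 − Φ(0.6262) ≈ 0.26559. Doubling: P(τ_{1.83} ≤ 8.54) ≈ 2 · 0.26559 = 0.53118 ≈ 0.5312.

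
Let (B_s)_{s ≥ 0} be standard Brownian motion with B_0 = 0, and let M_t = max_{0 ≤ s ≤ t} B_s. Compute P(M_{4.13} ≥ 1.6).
P(M_{4.13} ≥ 1.6) = 2·P(B_{4.13} ≥ 1.6) = 2(1 − Φ(1.6/√4.13)) ≈ 0.4311

By the reflection principle for Brownian motion, P(M_t ≥ a) = 2 · P(B_t ≥ a) for a ≥ 0. Since B_t ~ N(0, t), P(B_t ≥ 1.6) = 1 − Φ(1.6/√t) = 1 − Φ(1.6/√4.13) = 1 − Φ(0.7873). So
  P(M_{4.13} ≥ 1.6) = 2(1 − Φ(0.7873)) ≈ 0.4311.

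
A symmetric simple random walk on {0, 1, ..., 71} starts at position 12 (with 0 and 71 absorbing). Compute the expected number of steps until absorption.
E[τ | X_0 = 12] = 708

Let v_k = E[τ | X_0 = k]. Boundary: v_0 = v_71 = 0. Recurrence: v_k = 1 + (v_{k-1} + v_{k+1})/2 for 1 ≤ k ≤ 70. The particular solution to v_k − (v_{k-1} + v_{k+1})/2 = 1 is v_k = −k^2. Adding homogeneous solution A + B k and matching boundaries gives v_k = k (71 − k). Substituting k = 12: v_12 = 12 · 59 = 708.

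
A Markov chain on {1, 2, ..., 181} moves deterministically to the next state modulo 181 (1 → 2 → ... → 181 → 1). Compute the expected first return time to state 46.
E[T_46 | X_0 = 46] = 181

The chain cycles deterministically, so starting at state 46 it returns in exactly 181 steps. Equivalently, the stationary distribution is uniform π_j = 1/181 for every state j, so by Kac's formula E[T_46] = 1/π_46 = 181.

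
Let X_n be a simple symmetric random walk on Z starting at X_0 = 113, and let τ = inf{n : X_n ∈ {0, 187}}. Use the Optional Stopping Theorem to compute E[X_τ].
E[X_τ] = 113

X_n is a martingale and τ is a bounded-mean stopping time (indeed τ is finite a.s. with bounded expectation since the walk is in a bounded region). By the OST, E[X_τ] = E[X_0] = 113. Equivalently: E[X_τ] = 187 · P(hit 187 first) + 0 · P(hit 0 first) = 187 · (113/187) = 113.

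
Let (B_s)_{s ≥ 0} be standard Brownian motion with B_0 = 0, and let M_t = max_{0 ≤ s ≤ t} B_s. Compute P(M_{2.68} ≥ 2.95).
P(M_{2.68} ≥ 2.95) = 2·P(B_{2.68} ≥ 2.95) = 2(1 − Φ(2.95/√2.68)) ≈ 0.0715

By the reflection principle for Brownian motion, P(M_t ≥ a) = 2 · P(B_t ≥ a) for a ≥ 0. Since B_t ~ N(0, t), P(B_t ≥ 2.95) = 1 − Φ(2.95/√t) = 1 − Φ(2.95/√2.68) = 1 − Φ(1.8020). So
  P(M_{2.68} ≥ 2.95) = 2(1 − Φ(1.8020)) ≈ 0.0715.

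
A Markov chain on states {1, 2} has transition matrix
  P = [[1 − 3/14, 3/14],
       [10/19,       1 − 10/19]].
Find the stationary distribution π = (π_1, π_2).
π_1 = 140/197, π_2 = 57/197

Solve πP = π with π_1 + π_2 = 1. From πP = π: π_1 · (1 − 3/14) + π_2 · 10/19 = π_1 ⇒ π_2 · 10/19 = π_1 · 3/14 ⇒ π_2/π_1 = (3/14)/(10/19) = 57/140. Together with π_1 + π_2 = 1:
  π_1 = (10/19)/(3/14 + 10/19) = (10/19)/(197/266) = 140/197,
  π_2 = (3/14)/(3/14 + 10/19) = (3/14)/(197/266) = 57/197.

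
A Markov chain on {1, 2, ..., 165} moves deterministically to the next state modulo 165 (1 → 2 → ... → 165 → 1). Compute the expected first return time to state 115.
E[T_115 | X_0 = 115] = 165

The chain cycles deterministically, so starting at state 115 it returns in exactly 165 steps. Equivalently, the stationary distribution is uniform π_j = 1/165 for every state j, so by Kac's formula E[T_115] = 1/π_115 = 165.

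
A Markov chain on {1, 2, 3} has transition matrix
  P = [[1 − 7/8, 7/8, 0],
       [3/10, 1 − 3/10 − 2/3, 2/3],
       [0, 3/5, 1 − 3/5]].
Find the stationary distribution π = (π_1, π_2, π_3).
π = (108/773, 315/773, 350/773)

This is a birth-death chain on three states, which satisfies detailed balance: π_1 · P_{12} = π_2 · P_{21} and π_2 · P_{23} = π_3 · P_{32}.
From π_1 · 7/8 = π_2 · 3/10: π_2/π_1 = (7/8)/(3/10) = 35/12.
From π_2 · 2/3 = π_3 · 3/5: π_3/π_2 = (2/3)/(3/5) = 10/9.
Take π_1 proportional to 1; then unnormalized π = (1, 35/12, 175/54). Normalize by dividing by the sum 773/108:
  π = (108/773, 315/773, 350/773).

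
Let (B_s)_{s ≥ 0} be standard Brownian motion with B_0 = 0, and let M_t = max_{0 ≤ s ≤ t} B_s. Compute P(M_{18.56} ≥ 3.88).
P(M_{18.56} ≥ 3.88) = 2·P(B_{18.56} ≥ 3.88) = 2(1 − Φ(3.88/√18.56)) ≈ 0.3678

By the reflection principle for Brownian motion, P(M_t ≥ a) = 2 · P(B_t ≥ a) for a ≥ 0. Since B_t ~ N(0, t), P(B_t ≥ 3.88) = 1 − Φ(3.88/√t) = 1 − Φ(3.88/√18.56) = 1 − Φ(0.9006). So
  P(M_{18.56} ≥ 3.88) = 2(1 − Φ(0.9006)) ≈ 0.3678.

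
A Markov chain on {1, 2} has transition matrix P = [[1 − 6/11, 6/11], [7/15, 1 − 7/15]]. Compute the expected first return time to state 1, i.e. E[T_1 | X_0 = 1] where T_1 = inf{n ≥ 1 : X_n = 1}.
E[T_1 | X_0 = 1] = 1/π_1 = 167/77

For an irreducible recurrent Markov chain with stationary distribution π, E[T_i | X_0 = i] = 1/π_i (Kac's formula). Here π_1 = (7/15)/(6/11 + 7/15) = (7/15)/(167/165) = 77/167, so E[T_1 | X_0 = 1] = 1/π_1 = (6/11 + 7/15)/(7/15) = (167/165)/(7/15) = 167/77.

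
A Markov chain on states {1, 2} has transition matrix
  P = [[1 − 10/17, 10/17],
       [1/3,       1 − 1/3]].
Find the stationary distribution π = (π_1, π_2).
π_1 = 17/47, π_2 = 30/47

Solve πP = π with π_1 + π_2 = 1. From πP = π: π_1 · (1 − 10/17) + π_2 · 1/3 = π_1 ⇒ π_2 · 1/3 = π_1 · 10/17 ⇒ π_2/π_1 = (10/17)/(1/3) = 30/17. Together with π_1 + π_2 = 1:
  π_1 = (1/3)/(10/17 + 1/3) = (1/3)/(47/51) = 17/47,
  π_2 = (10/17)/(10/17 + 1/3) = (10/17)/(47/51) = 30/47.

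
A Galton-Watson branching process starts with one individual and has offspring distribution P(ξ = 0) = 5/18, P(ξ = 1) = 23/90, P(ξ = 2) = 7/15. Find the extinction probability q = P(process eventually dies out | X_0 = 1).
q = 25/42

The pgf is f(s) = 5/18 + 23/90·s + 7/15·s². The extinction probability q is the smallest fixed point of f in [0, 1]. Setting s = f(s):
  7/15·s² + (23/90 − 1)·s + 5/18 = 0
  7/15·s² − (5/18 + 7/15)·s + 5/18 = 0
which factors as (s − 1)·(7/15·s − 5/18) = 0, giving roots s = 1 and s = (5/18)/(7/15) = 25/42.
Mean offspring μ = 23/90 + 2·7/15 = 107/90 > 1 (supercritical), so q < 1. The extinction probability is the smaller root: q = (5/18)/(7/15) = 25/42.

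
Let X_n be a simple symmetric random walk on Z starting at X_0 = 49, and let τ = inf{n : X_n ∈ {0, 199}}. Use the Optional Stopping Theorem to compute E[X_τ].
E[X_τ] = 49

X_n is a martingale and τ is a bounded-mean stopping time (indeed τ is finite a.s. with bounded expectation since the walk is in a bounded region). By the OST, E[X_τ] = E[X_0] = 49. Equivalently: E[X_τ] = 199 · P(hit 199 first) + 0 · P(hit 0 first) = 199 · (49/199) = 49.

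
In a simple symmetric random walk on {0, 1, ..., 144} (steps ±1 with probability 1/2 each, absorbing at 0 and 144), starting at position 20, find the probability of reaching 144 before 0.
P(hit 144 before 0) = 20/144 = 5/36

Let u_k = P(hit 144 before 0 | start at k). Then u_0 = 0, u_144 = 1, and u_k = u_{k-1}/2 + u_{k+1}/2 for 1 ≤ k ≤ 143. This harmonic recurrence is solved by u_k = k/144, giving u_20 = 20/144 = 5/36.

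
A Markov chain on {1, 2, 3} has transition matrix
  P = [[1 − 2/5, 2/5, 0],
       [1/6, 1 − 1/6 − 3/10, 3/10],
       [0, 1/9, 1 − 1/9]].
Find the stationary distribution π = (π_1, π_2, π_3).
π = (25/247, 60/247, 162/247)

This is a birth-death chain on three states, which satisfies detailed balance: π_1 · P_{12} = π_2 · P_{21} and π_2 · P_{23} = π_3 · P_{32}.
From π_1 · 2/5 = π_2 · 1/6: π_2/π_1 = (2/5)/(1/6) = 12/5.
From π_2 · 3/10 = π_3 · 1/9: π_3/π_2 = (3/10)/(1/9) = 27/10.
Take π_1 proportional to 1; then unnormalized π = (1, 12/5, 162/25). Normalize by dividing by the sum 247/25:
  π = (25/247, 60/247, 162/247).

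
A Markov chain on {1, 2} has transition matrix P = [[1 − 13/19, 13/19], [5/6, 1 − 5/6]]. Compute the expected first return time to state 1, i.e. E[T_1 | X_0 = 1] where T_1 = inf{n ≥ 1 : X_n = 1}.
E[T_1 | X_0 = 1] = 1/π_1 = 173/95

For an irreducible recurrent Markov chain with stationary distribution π, E[T_i | X_0 = i] = 1/π_i (Kac's formula). Here π_1 = (5/6)/(13/19 + 5/6) = (5/6)/(173/114) = 95/173, so E[T_1 | X_0 = 1] = 1/π_1 = (13/19 + 5/6)/(5/6) = (173/114)/(5/6) = 173/95.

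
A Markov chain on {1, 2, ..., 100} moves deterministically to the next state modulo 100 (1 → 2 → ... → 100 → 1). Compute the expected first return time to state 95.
E[T_95 | X_0 = 95] = 100

The chain cycles deterministically, so starting at state 95 it returns in exactly 100 steps. Equivalently, the stationary distribution is uniform π_j = 1/100 for every state j, so by Kac's formula E[T_95] = 1/π_95 = 100.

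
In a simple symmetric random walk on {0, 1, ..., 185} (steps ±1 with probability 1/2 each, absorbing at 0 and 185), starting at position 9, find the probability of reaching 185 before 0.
P(hit 185 before 0) = 9/185

Let u_k = P(hit 185 before 0 | start at k). Then u_0 = 0, u_185 = 1, and u_k = u_{k-1}/2 + u_{k+1}/2 for 1 ≤ k ≤ 184. This harmonic recurrence is solved by u_k = k/185, giving u_9 = 9/185.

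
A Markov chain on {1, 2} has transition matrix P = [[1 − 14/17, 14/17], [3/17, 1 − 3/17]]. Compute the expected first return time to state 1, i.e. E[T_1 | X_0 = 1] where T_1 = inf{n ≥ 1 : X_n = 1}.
E[T_1 | X_0 = 1] = 1/π_1 = 17/3

For an irreducible recurrent Markov chain with stationary distribution π, E[T_i | X_0 = i] = 1/π_i (Kac's formula). Here π_1 = (3/17)/(14/17 + 3/17) = (3/17)/(1) = 3/17, so E[T_1 | X_0 = 1] = 1/π_1 = (14/17 + 3/17)/(3/17) = (1)/(3/17) = 17/3.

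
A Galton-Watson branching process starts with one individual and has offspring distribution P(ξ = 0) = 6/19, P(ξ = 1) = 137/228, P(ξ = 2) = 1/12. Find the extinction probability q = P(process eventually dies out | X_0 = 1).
q = 1

Mean offspring μ = 0·6/19 + 1·137/228 + 2·1/12 = 175/228 ≤ 1. For μ ≤ 1 with offspring not concentrated at 1, the Galton-Watson process goes extinct almost surely, so q = 1.
(Algebraic check: The pgf is f(s) = 6/19 + 137/228·s + 1/12·s². The extinction probability q is the smallest fixed point of f in [0, 1]. Setting s = f(s):
  1/12·s² + (137/228 − 1)·s + 6/19 = 0
  1/12·s² − (6/19 + 1/12)·s + 6/19 = 0
which factors as (s − 1)·(1/12·s − 6/19) = 0, giving roots s = 1 and s = (6/19)/(1/12) = 72/19. Since 72/19 ≥ 1, the smallest root in [0, 1] is s = 1.)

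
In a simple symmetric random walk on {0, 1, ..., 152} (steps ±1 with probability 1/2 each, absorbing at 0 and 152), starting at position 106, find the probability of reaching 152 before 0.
P(hit 152 before 0) = 106/152 = 53/76

Let u_k = P(hit 152 before 0 | start at k). Then u_0 = 0, u_152 = 1, and u_k = u_{k-1}/2 + u_{k+1}/2 for 1 ≤ k ≤ 151. This harmonic recurrence is solved by u_k = k/152, giving u_106 = 106/152 = 53/76.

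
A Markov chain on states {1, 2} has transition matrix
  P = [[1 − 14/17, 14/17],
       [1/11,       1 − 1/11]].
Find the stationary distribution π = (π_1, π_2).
π_1 = 17/171, π_2 = 154/171

Solve πP = π with π_1 + π_2 = 1. From πP = π: π_1 · (1 − 14/17) + π_2 · 1/11 = π_1 ⇒ π_2 · 1/11 = π_1 · 14/17 ⇒ π_2/π_1 = (14/17)/(1/11) = 154/17. Together with π_1 + π_2 = 1:
  π_1 = (1/11)/(14/17 + 1/11) = (1/11)/(171/187) = 17/171,
  π_2 = (14/17)/(14/17 + 1/11) = (14/17)/(171/187) = 154/171.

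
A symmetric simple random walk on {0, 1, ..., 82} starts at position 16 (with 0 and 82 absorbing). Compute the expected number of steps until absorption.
E[τ | X_0 = 16] = 1056

Let v_k = E[τ | X_0 = k]. Boundary: v_0 = v_82 = 0. Recurrence: v_k = 1 + (v_{k-1} + v_{k+1})/2 for 1 ≤ k ≤ 81. The particular solution to v_k − (v_{k-1} + v_{k+1})/2 = 1 is v_k = −k^2. Adding homogeneous solution A + B k and matching boundaries gives v_k = k (82 − k). Substituting k = 16: v_16 = 16 · 66 = 1056.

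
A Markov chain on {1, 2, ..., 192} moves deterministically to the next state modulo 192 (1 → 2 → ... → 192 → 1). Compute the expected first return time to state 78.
E[T_78 | X_0 = 78] = 192

The chain cycles deterministically, so starting at state 78 it returns in exactly 192 steps. Equivalently, the stationary distribution is uniform π_j = 1/192 for every state j, so by Kac's formula E[T_78] = 1/π_78 = 192.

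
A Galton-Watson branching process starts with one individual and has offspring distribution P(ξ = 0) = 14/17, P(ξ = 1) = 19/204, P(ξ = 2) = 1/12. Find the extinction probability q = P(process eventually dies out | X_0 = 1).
q = 1

Mean offspring μ = 0·14/17 + 1·19/204 + 2·1/12 = 53/204 ≤ 1. For μ ≤ 1 with offspring not concentrated at 1, the Galton-Watson process goes extinct almost surely, so q = 1.
(Algebraic check: The pgf is f(s) = 14/17 + 19/204·s + 1/12·s². The extinction probability q is the smallest fixed point of f in [0, 1]. Setting s = f(s):
  1/12·s² + (19/204 − 1)·s + 14/17 = 0
  1/12·s² − (14/17 + 1/12)·s + 14/17 = 0
which factors as (s − 1)·(1/12·s − 14/17) = 0, giving roots s = 1 and s = (14/17)/(1/12) = 168/17. Since 168/17 ≥ 1, the smallest root in [0, 1] is s = 1.)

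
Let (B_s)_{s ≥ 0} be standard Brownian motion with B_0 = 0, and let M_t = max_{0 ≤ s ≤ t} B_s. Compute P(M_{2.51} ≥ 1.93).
P(M_{2.51} ≥ 1.93) = 2·P(B_{2.51} ≥ 1.93) = 2(1 − Φ(1.93/√2.51)) ≈ 0.2231

By the reflection principle for Brownian motion, P(M_t ≥ a) = 2 · P(B_t ≥ a) for a ≥ 0. Since B_t ~ N(0, t), P(B_t ≥ 1.93) = 1 − Φ(1.93/√t) = 1 − Φ(1.93/√2.51) = 1 − Φ(1.2182). So
  P(M_{2.51} ≥ 1.93) = 2(1 − Φ(1.2182)) ≈ 0.2231.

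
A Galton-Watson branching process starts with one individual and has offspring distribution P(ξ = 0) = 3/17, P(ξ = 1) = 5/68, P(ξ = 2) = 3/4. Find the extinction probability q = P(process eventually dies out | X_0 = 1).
q = 4/17

The pgf is f(s) = 3/17 + 5/68·s + 3/4·s². The extinction probability q is the smallest fixed point of f in [0, 1]. Setting s = f(s):
  3/4·s² + (5/68 − 1)·s + 3/17 = 0
  3/4·s² − (3/17 + 3/4)·s + 3/17 = 0
which factors as (s − 1)·(3/4·s − 3/17) = 0, giving roots s = 1 and s = (3/17)/(3/4) = 4/17.
Mean offspring μ = 5/68 + 2·3/4 = 107/68 > 1 (supercritical), so q < 1. The extinction probability is the smaller root: q = (3/17)/(3/4) = 4/17.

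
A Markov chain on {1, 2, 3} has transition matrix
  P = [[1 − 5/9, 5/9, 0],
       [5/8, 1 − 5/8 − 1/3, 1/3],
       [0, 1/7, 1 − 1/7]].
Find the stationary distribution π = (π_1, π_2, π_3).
π = (27/107, 24/107, 56/107)

This is a birth-death chain on three states, which satisfies detailed balance: π_1 · P_{12} = π_2 · P_{21} and π_2 · P_{23} = π_3 · P_{32}.
From π_1 · 5/9 = π_2 · 5/8: π_2/π_1 = (5/9)/(5/8) = 8/9.
From π_2 · 1/3 = π_3 · 1/7: π_3/π_2 = (1/3)/(1/7) = 7/3.
Take π_1 proportional to 1; then unnormalized π = (1, 8/9, 56/27). Normalize by dividing by the sum 107/27:
  π = (27/107, 24/107, 56/107).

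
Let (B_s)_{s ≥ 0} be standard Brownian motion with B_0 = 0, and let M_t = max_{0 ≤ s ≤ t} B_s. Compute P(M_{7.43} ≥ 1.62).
P(M_{7.43} ≥ 1.62) = 2·P(B_{7.43} ≥ 1.62) = 2(1 − Φ(1.62/√7.43)) ≈ 0.5523

By the reflection principle for Brownian motion, P(M_t ≥ a) = 2 · P(B_t ≥ a) for a ≥ 0. Since B_t ~ N(0, t), P(B_t ≥ 1.62) = 1 − Φ(1.62/√t) = 1 − Φ(1.62/√7.43) = 1 − Φ(0.5943). So
  P(M_{7.43} ≥ 1.62) = 2(1 − Φ(0.5943)) ≈ 0.5523.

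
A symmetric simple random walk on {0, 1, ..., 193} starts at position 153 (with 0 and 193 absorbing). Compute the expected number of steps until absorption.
E[τ | X_0 = 153] = 6120

Let v_k = E[τ | X_0 = k]. Boundary: v_0 = v_193 = 0. Recurrence: v_k = 1 + (v_{k-1} + v_{k+1})/2 for 1 ≤ k ≤ 192. The particular solution to v_k − (v_{k-1} + v_{k+1})/2 = 1 is v_k = −k^2. Adding homogeneous solution A + B k and matching boundaries gives v_k = k (193 − k). Substituting k = 153: v_153 = 153 · 40 = 6120.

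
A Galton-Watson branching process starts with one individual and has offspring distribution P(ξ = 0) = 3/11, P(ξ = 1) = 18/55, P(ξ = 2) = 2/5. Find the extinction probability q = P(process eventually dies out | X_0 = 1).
q = 15/22

The pgf is f(s) = 3/11 + 18/55·s + 2/5·s². The extinction probability q is the smallest fixed point of f in [0, 1]. Setting s = f(s):
  2/5·s² + (18/55 − 1)·s + 3/11 = 0
  2/5·s² − (3/11 + 2/5)·s + 3/11 = 0
which factors as (s − 1)·(2/5·s − 3/11) = 0, giving roots s = 1 and s = (3/11)/(2/5) = 15/22.
Mean offspring μ = 18/55 + 2·2/5 = 62/55 > 1 (supercritical), so q < 1. The extinction probability is the smaller root: q = (3/11)/(2/5) = 15/22.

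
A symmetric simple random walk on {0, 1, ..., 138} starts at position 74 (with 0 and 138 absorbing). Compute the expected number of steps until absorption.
E[τ | X_0 = 74] = 4736

Let v_k = E[τ | X_0 = k]. Boundary: v_0 = v_138 = 0. Recurrence: v_k = 1 + (v_{k-1} + v_{k+1})/2 for 1 ≤ k ≤ 137. The particular solution to v_k − (v_{k-1} + v_{k+1})/2 = 1 is v_k = −k^2. Adding homogeneous solution A + B k and matching boundaries gives v_k = k (138 − k). Substituting k = 74: v_74 = 74 · 64 = 4736.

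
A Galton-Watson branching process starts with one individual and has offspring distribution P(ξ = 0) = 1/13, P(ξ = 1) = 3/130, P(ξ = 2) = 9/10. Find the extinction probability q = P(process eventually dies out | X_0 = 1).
q = 10/117

The pgf is f(s) = 1/13 + 3/130·s + 9/10·s². The extinction probability q is the smallest fixed point of f in [0, 1]. Setting s = f(s):
  9/10·s² + (3/130 − 1)·s + 1/13 = 0
  9/10·s² − (1/13 + 9/10)·s + 1/13 = 0
which factors as (s − 1)·(9/10·s − 1/13) = 0, giving roots s = 1 and s = (1/13)/(9/10) = 10/117.
Mean offspring μ = 3/130 + 2·9/10 = 237/130 > 1 (supercritical), so q < 1. The extinction probability is the smaller root: q = (1/13)/(9/10) = 10/117.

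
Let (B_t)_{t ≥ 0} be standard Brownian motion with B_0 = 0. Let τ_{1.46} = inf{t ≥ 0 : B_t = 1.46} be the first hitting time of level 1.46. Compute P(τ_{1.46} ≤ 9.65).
P(τ_{1.46} ≤ 9.65) = 2(1 − Φ(1.46/√9.65)) = 2(1 − Φ(0.4700)) ≈ 0.6384

By the reflection principle for standard BM, P(τ_b ≤ t) = 2 · P(B_t ≥ b). Since B_t ~ N(0, t), P(B_t ≥ 1.46) = 1 − Φ(1.46/√t) = 1 − Φ(1.46/√9.65) = 1 − Φ(0.4700) ≈ 0.31918. Doubling: P(τ_{1.46} ≤ 9.65) ≈ 2 · 0.31918 = 0.63836 ≈ 0.6384.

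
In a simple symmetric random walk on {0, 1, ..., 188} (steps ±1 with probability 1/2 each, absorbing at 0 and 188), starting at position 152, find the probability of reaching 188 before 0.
P(hit 188 before 0) = 152/188 = 38/47

Let u_k = P(hit 188 before 0 | start at k). Then u_0 = 0, u_188 = 1, and u_k = u_{k-1}/2 + u_{k+1}/2 for 1 ≤ k ≤ 187. This harmonic recurrence is solved by u_k = k/188, giving u_152 = 152/188 = 38/47.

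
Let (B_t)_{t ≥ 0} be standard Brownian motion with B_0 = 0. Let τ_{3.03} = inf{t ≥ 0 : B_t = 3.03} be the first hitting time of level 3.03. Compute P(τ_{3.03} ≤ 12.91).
P(τ_{3.03} ≤ 12.91) = 2(1 − Φ(3.03/√12.91)) = 2(1 − Φ(0.8433)) ≈ 0.3991

By the reflection principle for standard BM, P(τ_b ≤ t) = 2 · P(B_t ≥ b). Since B_t ~ N(0, t), P(B_t ≥ 3.03) = 1 − Φ(3.03/√t) = 1 − Φ(3.03/√12.91) = 1 − Φ(0.8433) ≈ 0.19953. Doubling: P(τ_{3.03} ≤ 12.91) ≈ 2 · 0.19953 = 0.39906 ≈ 0.3991.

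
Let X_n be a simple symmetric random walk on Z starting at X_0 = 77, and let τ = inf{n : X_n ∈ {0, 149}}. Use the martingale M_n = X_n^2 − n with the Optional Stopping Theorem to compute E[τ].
E[τ] = 5544

M_n = X_n^2 − n is a martingale (since E[X_{n+1}^2 | F_n] = X_n^2 + 1). By OST (τ has finite mean in a bounded region), E[M_τ] = E[M_0] = X_0^2 − 0 = 77^2 = 5929. Also E[M_τ] = E[X_τ^2] − E[τ]. The walk exits at 0 or 149, with P(hit 149 first) = 77/149, so E[X_τ^2] = 149^2 · 77/149 + 0 = 11473. Thus E[τ] = E[X_τ^2] − E[M_τ] = 11473 − 5929 = 5544 = 77(149 − 77) = 5544.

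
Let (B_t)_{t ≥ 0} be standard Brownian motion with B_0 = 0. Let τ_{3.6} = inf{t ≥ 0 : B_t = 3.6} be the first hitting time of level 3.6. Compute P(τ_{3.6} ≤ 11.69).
P(τ_{3.6} ≤ 11.69) = 2(1 − Φ(3.6/√11.69)) = 2(1 − Φ(1.0529)) ≈ 0.2924

By the reflection principle for standard BM, P(τ_b ≤ t) = 2 · P(B_t ≥ b). Since B_t ~ N(0, t), P(B_t ≥ 3.6) = 1 − Φ(3.6/√t) = 1 − Φ(3.6/√11.69) = 1 − Φ(1.0529) ≈ 0.14619. Doubling: P(τ_{3.6} ≤ 11.69) ≈ 2 · 0.14619 = 0.29238 ≈ 0.2924.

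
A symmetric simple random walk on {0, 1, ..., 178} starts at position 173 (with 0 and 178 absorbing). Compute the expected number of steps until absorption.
E[τ | X_0 = 173] = 865

Let v_k = E[τ | X_0 = k]. Boundary: v_0 = v_178 = 0. Recurrence: v_k = 1 + (v_{k-1} + v_{k+1})/2 for 1 ≤ k ≤ 177. The particular solution to v_k − (v_{k-1} + v_{k+1})/2 = 1 is v_k = −k^2. Adding homogeneous solution A + B k and matching boundaries gives v_k = k (178 − k). Substituting k = 173: v_173 = 173 · 5 = 865.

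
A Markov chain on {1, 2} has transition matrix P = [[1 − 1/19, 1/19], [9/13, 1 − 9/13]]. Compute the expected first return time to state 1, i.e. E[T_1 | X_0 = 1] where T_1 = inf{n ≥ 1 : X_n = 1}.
E[T_1 | X_0 = 1] = 1/π_1 = 184/171

For an irreducible recurrent Markov chain with stationary distribution π, E[T_i | X_0 = i] = 1/π_i (Kac's formula). Here π_1 = (9/13)/(1/19 + 9/13) = (9/13)/(184/247) = 171/184, so E[T_1 | X_0 = 1] = 1/π_1 = (1/19 + 9/13)/(9/13) = (184/247)/(9/13) = 184/171.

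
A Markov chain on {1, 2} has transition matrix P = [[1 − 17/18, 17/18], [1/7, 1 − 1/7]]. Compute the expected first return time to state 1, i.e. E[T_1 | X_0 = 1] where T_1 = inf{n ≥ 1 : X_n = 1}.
E[T_1 | X_0 = 1] = 1/π_1 = 137/18

For an irreducible recurrent Markov chain with stationary distribution π, E[T_i | X_0 = i] = 1/π_i (Kac's formula). Here π_1 = (1/7)/(17/18 + 1/7) = (1/7)/(137/126) = 18/137, so E[T_1 | X_0 = 1] = 1/π_1 = (17/18 + 1/7)/(1/7) = (137/126)/(1/7) = 137/18.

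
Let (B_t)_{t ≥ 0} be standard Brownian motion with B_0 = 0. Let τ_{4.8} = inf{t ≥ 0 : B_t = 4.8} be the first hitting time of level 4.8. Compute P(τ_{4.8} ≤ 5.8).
P(τ_{4.8} ≤ 5.8) = 2(1 − Φ(4.8/√5.8)) = 2(1 − Φ(1.9931)) ≈ 0.0463

By the reflection principle for standard BM, P(τ_b ≤ t) = 2 · P(B_t ≥ b). Since B_t ~ N(0, t), P(B_t ≥ 4.8) = 1 − Φ(4.8/√t) = 1 − Φ(4.8/√5.8) = 1 − Φ(1.9931) ≈ 0.02313. Doubling: P(τ_{4.8} ≤ 5.8) ≈ 2 · 0.02313 = 0.04626 ≈ 0.0463.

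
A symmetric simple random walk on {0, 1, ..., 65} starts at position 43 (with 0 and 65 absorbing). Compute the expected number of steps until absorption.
E[τ | X_0 = 43] = 946

Let v_k = E[τ | X_0 = k]. Boundary: v_0 = v_65 = 0. Recurrence: v_k = 1 + (v_{k-1} + v_{k+1})/2 for 1 ≤ k ≤ 64. The particular solution to v_k − (v_{k-1} + v_{k+1})/2 = 1 is v_k = −k^2. Adding homogeneous solution A + B k and matching boundaries gives v_k = k (65 − k). Substituting k = 43: v_43 = 43 · 22 = 946.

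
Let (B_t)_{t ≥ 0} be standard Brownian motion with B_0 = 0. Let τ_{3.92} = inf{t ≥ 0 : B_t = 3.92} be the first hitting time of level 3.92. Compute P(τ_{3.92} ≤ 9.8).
P(τ_{3.92} ≤ 9.8) = 2(1 − Φ(3.92/√9.8)) = 2(1 − Φ(1.2522)) ≈ 0.2105

By the reflection principle for standard BM, P(τ_b ≤ t) = 2 · P(B_t ≥ b). Since B_t ~ N(0, t), P(B_t ≥ 3.92) = 1 − Φ(3.92/√t) = 1 − Φ(3.92/√9.8) = 1 − Φ(1.2522) ≈ 0.10525. Doubling: P(τ_{3.92} ≤ 9.8) ≈ 2 · 0.10525 = 0.21050 ≈ 0.2105.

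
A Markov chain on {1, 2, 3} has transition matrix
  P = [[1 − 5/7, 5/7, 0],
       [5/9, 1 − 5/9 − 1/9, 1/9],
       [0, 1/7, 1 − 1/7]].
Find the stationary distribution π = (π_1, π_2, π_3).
π = (7/23, 9/23, 7/23)

This is a birth-death chain on three states, which satisfies detailed balance: π_1 · P_{12} = π_2 · P_{21} and π_2 · P_{23} = π_3 · P_{32}.
From π_1 · 5/7 = π_2 · 5/9: π_2/π_1 = (5/7)/(5/9) = 9/7.
From π_2 · 1/9 = π_3 · 1/7: π_3/π_2 = (1/9)/(1/7) = 7/9.
Take π_1 proportional to 1; then unnormalized π = (1, 9/7, 1). Normalize by dividing by the sum 23/7:
  π = (7/23, 9/23, 7/23).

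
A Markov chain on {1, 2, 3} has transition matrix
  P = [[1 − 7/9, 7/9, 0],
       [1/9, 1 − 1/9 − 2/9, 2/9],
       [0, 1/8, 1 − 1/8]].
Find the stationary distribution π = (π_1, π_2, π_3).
π = (9/184, 63/184, 14/23)

This is a birth-death chain on three states, which satisfies detailed balance: π_1 · P_{12} = π_2 · P_{21} and π_2 · P_{23} = π_3 · P_{32}.
From π_1 · 7/9 = π_2 · 1/9: π_2/π_1 = (7/9)/(1/9) = 7.
From π_2 · 2/9 = π_3 · 1/8: π_3/π_2 = (2/9)/(1/8) = 16/9.
Take π_1 proportional to 1; then unnormalized π = (1, 7, 112/9). Normalize by dividing by the sum 184/9:
  π = (9/184, 63/184, 14/23).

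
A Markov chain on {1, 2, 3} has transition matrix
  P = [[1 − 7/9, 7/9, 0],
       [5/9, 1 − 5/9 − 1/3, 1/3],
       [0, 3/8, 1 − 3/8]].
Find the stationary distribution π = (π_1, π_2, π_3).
π = (45/164, 63/164, 14/41)

This is a birth-death chain on three states, which satisfies detailed balance: π_1 · P_{12} = π_2 · P_{21} and π_2 · P_{23} = π_3 · P_{32}.
From π_1 · 7/9 = π_2 · 5/9: π_2/π_1 = (7/9)/(5/9) = 7/5.
From π_2 · 1/3 = π_3 · 3/8: π_3/π_2 = (1/3)/(3/8) = 8/9.
Take π_1 proportional to 1; then unnormalized π = (1, 7/5, 56/45). Normalize by dividing by the sum 164/45:
  π = (45/164, 63/164, 14/41).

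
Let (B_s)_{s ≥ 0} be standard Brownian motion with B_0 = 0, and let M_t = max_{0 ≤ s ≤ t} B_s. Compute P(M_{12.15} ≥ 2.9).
P(M_{12.15} ≥ 2.9) = 2·P(B_{12.15} ≥ 2.9) = 2(1 − Φ(2.9/√12.15)) ≈ 0.4054

By the reflection principle for Brownian motion, P(M_t ≥ a) = 2 · P(B_t ≥ a) for a ≥ 0. Since B_t ~ N(0, t), P(B_t ≥ 2.9) = 1 − Φ(2.9/√t) = 1 − Φ(2.9/√12.15) = 1 − Φ(0.8320). So
  P(M_{12.15} ≥ 2.9) = 2(1 − Φ(0.8320)) ≈ 0.4054.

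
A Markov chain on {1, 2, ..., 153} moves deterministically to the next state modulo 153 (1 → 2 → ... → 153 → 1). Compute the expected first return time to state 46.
E[T_46 | X_0 = 46] = 153

The chain cycles deterministically, so starting at state 46 it returns in exactly 153 steps. Equivalently, the stationary distribution is uniform π_j = 1/153 for every state j, so by Kac's formula E[T_46] = 1/π_46 = 153.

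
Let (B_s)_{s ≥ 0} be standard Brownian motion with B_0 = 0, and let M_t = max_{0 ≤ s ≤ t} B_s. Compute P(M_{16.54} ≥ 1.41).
P(M_{16.54} ≥ 1.41) = 2·P(B_{16.54} ≥ 1.41) = 2(1 − Φ(1.41/√16.54)) ≈ 0.7288

By the reflection principle for Brownian motion, P(M_t ≥ a) = 2 · P(B_t ≥ a) for a ≥ 0. Since B_t ~ N(0, t), P(B_t ≥ 1.41) = 1 − Φ(1.41/√t) = 1 − Φ(1.41/√16.54) = 1 − Φ(0.3467). So
  P(M_{16.54} ≥ 1.41) = 2(1 − Φ(0.3467)) ≈ 0.7288.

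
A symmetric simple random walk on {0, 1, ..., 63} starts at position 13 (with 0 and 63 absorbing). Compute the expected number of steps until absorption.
E[τ | X_0 = 13] = 650

Let v_k = E[τ | X_0 = k]. Boundary: v_0 = v_63 = 0. Recurrence: v_k = 1 + (v_{k-1} + v_{k+1})/2 for 1 ≤ k ≤ 62. The particular solution to v_k − (v_{k-1} + v_{k+1})/2 = 1 is v_k = −k^2. Adding homogeneous solution A + B k and matching boundaries gives v_k = k (63 − k). Substituting k = 13: v_13 = 13 · 50 = 650.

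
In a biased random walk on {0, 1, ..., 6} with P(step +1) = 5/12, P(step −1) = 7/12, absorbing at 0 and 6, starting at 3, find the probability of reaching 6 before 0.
P(hit 6 before 0) = (1 − (7/5)^3) / (1 − (7/5)^6) = 125/468

Let u_k denote P(reach 6 before 0 | start at k). Boundary: u_0 = 0, u_6 = 1. Recurrence: u_k = 5/12·u_{k+1} + 7/12·u_{k-1} for 1 ≤ k ≤ 5. Try u_k = A + B·r^k with r = q/p = (7/12)/(5/12) = 7/5. Substitution satisfies the recurrence; boundary conditions give:
  u_k = (1 − r^k) / (1 − r^N) = (1 − (7/5)^3) / (1 − (7/5)^6) = 125/468.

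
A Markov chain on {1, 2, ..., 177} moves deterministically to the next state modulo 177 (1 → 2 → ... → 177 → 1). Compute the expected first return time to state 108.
E[T_108 | X_0 = 108] = 177

The chain cycles deterministically, so starting at state 108 it returns in exactly 177 steps. Equivalently, the stationary distribution is uniform π_j = 1/177 for every state j, so by Kac's formula E[T_108] = 1/π_108 = 177.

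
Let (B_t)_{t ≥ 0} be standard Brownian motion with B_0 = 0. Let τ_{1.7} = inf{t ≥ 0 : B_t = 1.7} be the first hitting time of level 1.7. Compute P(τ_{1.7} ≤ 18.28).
P(τ_{1.7} ≤ 18.28) = 2(1 − Φ(1.7/√18.28)) = 2(1 − Φ(0.3976)) ≈ 0.6909

By the reflection principle for standard BM, P(τ_b ≤ t) = 2 · P(B_t ≥ b). Since B_t ~ N(0, t), P(B_t ≥ 1.7) = 1 − Φ(1.7/√t) = 1 − Φ(1.7/√18.28) = 1 − Φ(0.3976) ≈ 0.34546. Doubling: P(τ_{1.7} ≤ 18.28) ≈ 2 · 0.34546 = 0.69092 ≈ 0.6909.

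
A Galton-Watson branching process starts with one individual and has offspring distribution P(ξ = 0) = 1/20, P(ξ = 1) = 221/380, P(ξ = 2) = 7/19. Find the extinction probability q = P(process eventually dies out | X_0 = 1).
q = 19/140

The pgf is f(s) = 1/20 + 221/380·s + 7/19·s². The extinction probability q is the smallest fixed point of f in [0, 1]. Setting s = f(s):
  7/19·s² + (221/380 − 1)·s + 1/20 = 0
  7/19·s² − (1/20 + 7/19)·s + 1/20 = 0
which factors as (s − 1)·(7/19·s − 1/20) = 0, giving roots s = 1 and s = (1/20)/(7/19) = 19/140.
Mean offspring μ = 221/380 + 2·7/19 = 501/380 > 1 (supercritical), so q < 1. The extinction probability is the smaller root: q = (1/20)/(7/19) = 19/140.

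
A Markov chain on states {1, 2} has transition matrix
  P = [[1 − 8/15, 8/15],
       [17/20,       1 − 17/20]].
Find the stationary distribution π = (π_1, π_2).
π_1 = 51/83, π_2 = 32/83

Solve πP = π with π_1 + π_2 = 1. From πP = π: π_1 · (1 − 8/15) + π_2 · 17/20 = π_1 ⇒ π_2 · 17/20 = π_1 · 8/15 ⇒ π_2/π_1 = (8/15)/(17/20) = 32/51. Together with π_1 + π_2 = 1:
  π_1 = (17/20)/(8/15 + 17/20) = (17/20)/(83/60) = 51/83,
  π_2 = (8/15)/(8/15 + 17/20) = (8/15)/(83/60) = 32/83.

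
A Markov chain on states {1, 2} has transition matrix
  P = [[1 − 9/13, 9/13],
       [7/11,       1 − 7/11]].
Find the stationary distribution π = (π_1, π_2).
π_1 = 91/190, π_2 = 99/190

Solve πP = π with π_1 + π_2 = 1. From πP = π: π_1 · (1 − 9/13) + π_2 · 7/11 = π_1 ⇒ π_2 · 7/11 = π_1 · 9/13 ⇒ π_2/π_1 = (9/13)/(7/11) = 99/91. Together with π_1 + π_2 = 1:
  π_1 = (7/11)/(9/13 + 7/11) = (7/11)/(190/143) = 91/190,
  π_2 = (9/13)/(9/13 + 7/11) = (9/13)/(190/143) = 99/190.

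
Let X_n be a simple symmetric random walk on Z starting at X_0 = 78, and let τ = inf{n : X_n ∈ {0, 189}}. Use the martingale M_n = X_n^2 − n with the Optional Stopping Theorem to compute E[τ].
E[τ] = 8658

M_n = X_n^2 − n is a martingale (since E[X_{n+1}^2 | F_n] = X_n^2 + 1). By OST (τ has finite mean in a bounded region), E[M_τ] = E[M_0] = X_0^2 − 0 = 78^2 = 6084. Also E[M_τ] = E[X_τ^2] − E[τ]. The walk exits at 0 or 189, with P(hit 189 first) = 78/189, so E[X_τ^2] = 189^2 · 78/189 + 0 = 14742. Thus E[τ] = E[X_τ^2] − E[M_τ] = 14742 − 6084 = 8658 = 78(189 − 78) = 8658.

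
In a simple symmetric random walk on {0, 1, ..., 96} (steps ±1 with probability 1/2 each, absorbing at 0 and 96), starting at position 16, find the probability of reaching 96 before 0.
P(hit 96 before 0) = 16/96 = 1/6

Let u_k = P(hit 96 before 0 | start at k). Then u_0 = 0, u_96 = 1, and u_k = u_{k-1}/2 + u_{k+1}/2 for 1 ≤ k ≤ 95. This harmonic recurrence is solved by u_k = k/96, giving u_16 = 16/96 = 1/6.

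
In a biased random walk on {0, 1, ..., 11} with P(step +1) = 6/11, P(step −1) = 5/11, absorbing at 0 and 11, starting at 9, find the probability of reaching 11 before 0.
P(hit 11 before 0) = (1 − (5/6)^9) / (1 − (5/6)^11) = 292484556/313968931

Let u_k denote P(reach 11 before 0 | start at k). Boundary: u_0 = 0, u_11 = 1. Recurrence: u_k = 6/11·u_{k+1} + 5/11·u_{k-1} for 1 ≤ k ≤ 10. Try u_k = A + B·r^k with r = q/p = (5/11)/(6/11) = 5/6. Substitution satisfies the recurrence; boundary conditions give:
  u_k = (1 − r^k) / (1 − r^N) = (1 − (5/6)^9) / (1 − (5/6)^11) = 292484556/313968931.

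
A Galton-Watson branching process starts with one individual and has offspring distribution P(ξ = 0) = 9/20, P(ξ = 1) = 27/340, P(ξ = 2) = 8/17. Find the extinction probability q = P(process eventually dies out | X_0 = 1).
q = 153/160

The pgf is f(s) = 9/20 + 27/340·s + 8/17·s². The extinction probability q is the smallest fixed point of f in [0, 1]. Setting s = f(s):
  8/17·s² + (27/340 − 1)·s + 9/20 = 0
  8/17·s² − (9/20 + 8/17)·s + 9/20 = 0
which factors as (s − 1)·(8/17·s − 9/20) = 0, giving roots s = 1 and s = (9/20)/(8/17) = 153/160.
Mean offspring μ = 27/340 + 2·8/17 = 347/340 > 1 (supercritical), so q < 1. The extinction probability is the smaller root: q = (9/20)/(8/17) = 153/160.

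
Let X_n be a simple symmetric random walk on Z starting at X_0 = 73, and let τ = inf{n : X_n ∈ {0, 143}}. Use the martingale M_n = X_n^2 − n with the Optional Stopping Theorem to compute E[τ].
E[τ] = 5110

M_n = X_n^2 − n is a martingale (since E[X_{n+1}^2 | F_n] = X_n^2 + 1). By OST (τ has finite mean in a bounded region), E[M_τ] = E[M_0] = X_0^2 − 0 = 73^2 = 5329. Also E[M_τ] = E[X_τ^2] − E[τ]. The walk exits at 0 or 143, with P(hit 143 first) = 73/143, so E[X_τ^2] = 143^2 · 73/143 + 0 = 10439. Thus E[τ] = E[X_τ^2] − E[M_τ] = 10439 − 5329 = 5110 = 73(143 − 73) = 5110.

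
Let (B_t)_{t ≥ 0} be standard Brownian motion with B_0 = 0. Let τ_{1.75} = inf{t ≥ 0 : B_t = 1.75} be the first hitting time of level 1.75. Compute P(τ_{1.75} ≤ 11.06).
P(τ_{1.75} ≤ 11.06) = 2(1 − Φ(1.75/√11.06)) = 2(1 − Φ(0.5262)) ≈ 0.5987

By the reflection principle for standard BM, P(τ_b ≤ t) = 2 · P(B_t ≥ b). Since B_t ~ N(0, t), P(B_t ≥ 1.75) = 1 − Φ(1.75/√t) = 1 − Φ(1.75/√11.06) = 1 − Φ(0.5262) ≈ 0.29937. Doubling: P(τ_{1.75} ≤ 11.06) ≈ 2 · 0.29937 = 0.59874 ≈ 0.5987.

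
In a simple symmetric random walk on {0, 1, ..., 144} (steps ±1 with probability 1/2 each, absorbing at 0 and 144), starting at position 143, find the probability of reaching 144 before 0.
P(hit 144 before 0) = 143/144

Let u_k = P(hit 144 before 0 | start at k). Then u_0 = 0, u_144 = 1, and u_k = u_{k-1}/2 + u_{k+1}/2 for 1 ≤ k ≤ 143. This harmonic recurrence is solved by u_k = k/144, giving u_143 = 143/144.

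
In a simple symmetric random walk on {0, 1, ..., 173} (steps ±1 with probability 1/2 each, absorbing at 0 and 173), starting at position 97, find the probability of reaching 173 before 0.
P(hit 173 before 0) = 97/173

Let u_k = P(hit 173 before 0 | start at k). Then u_0 = 0, u_173 = 1, and u_k = u_{k-1}/2 + u_{k+1}/2 for 1 ≤ k ≤ 172. This harmonic recurrence is solved by u_k = k/173, giving u_97 = 97/173.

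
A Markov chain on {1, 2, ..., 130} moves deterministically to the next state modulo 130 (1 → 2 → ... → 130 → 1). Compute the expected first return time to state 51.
E[T_51 | X_0 = 51] = 130

The chain cycles deterministically, so starting at state 51 it returns in exactly 130 steps. Equivalently, the stationary distribution is uniform π_j = 1/130 for every state j, so by Kac's formula E[T_51] = 1/π_51 = 130.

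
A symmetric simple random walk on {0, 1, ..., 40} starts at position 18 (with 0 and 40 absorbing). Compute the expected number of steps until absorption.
E[τ | X_0 = 18] = 396

Let v_k = E[τ | X_0 = k]. Boundary: v_0 = v_40 = 0. Recurrence: v_k = 1 + (v_{k-1} + v_{k+1})/2 for 1 ≤ k ≤ 39. The particular solution to v_k − (v_{k-1} + v_{k+1})/2 = 1 is v_k = −k^2. Adding homogeneous solution A + B k and matching boundaries gives v_k = k (40 − k). Substituting k = 18: v_18 = 18 · 22 = 396.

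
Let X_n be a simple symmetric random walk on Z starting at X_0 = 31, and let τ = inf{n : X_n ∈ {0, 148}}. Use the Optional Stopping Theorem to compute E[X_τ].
E[X_τ] = 31

X_n is a martingale and τ is a bounded-mean stopping time (indeed τ is finite a.s. with bounded expectation since the walk is in a bounded region). By the OST, E[X_τ] = E[X_0] = 31. Equivalently: E[X_τ] = 148 · P(hit 148 first) + 0 · P(hit 0 first) = 148 · (31/148) = 31.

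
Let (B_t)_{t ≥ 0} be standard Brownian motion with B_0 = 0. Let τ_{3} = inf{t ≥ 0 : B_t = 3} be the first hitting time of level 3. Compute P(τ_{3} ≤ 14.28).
P(τ_{3} ≤ 14.28) = 2(1 − Φ(3/√14.28)) = 2(1 − Φ(0.7939)) ≈ 0.4273

By the reflection principle for standard BM, P(τ_b ≤ t) = 2 · P(B_t ≥ b). Since B_t ~ N(0, t), P(B_t ≥ 3) = 1 − Φ(3/√t) = 1 − Φ(3/√14.28) = 1 − Φ(0.7939) ≈ 0.21363. Doubling: P(τ_{3} ≤ 14.28) ≈ 2 · 0.21363 = 0.42726 ≈ 0.4273.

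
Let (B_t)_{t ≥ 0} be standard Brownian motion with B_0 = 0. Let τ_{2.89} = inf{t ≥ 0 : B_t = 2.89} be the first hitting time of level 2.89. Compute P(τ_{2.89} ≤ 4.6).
P(τ_{2.89} ≤ 4.6) = 2(1 − Φ(2.89/√4.6)) = 2(1 − Φ(1.3475)) ≈ 0.1778

By the reflection principle for standard BM, P(τ_b ≤ t) = 2 · P(B_t ≥ b). Since B_t ~ N(0, t), P(B_t ≥ 2.89) = 1 − Φ(2.89/√t) = 1 − Φ(2.89/√4.6) = 1 − Φ(1.3475) ≈ 0.08891. Doubling: P(τ_{2.89} ≤ 4.6) ≈ 2 · 0.08891 = 0.17782 ≈ 0.1778.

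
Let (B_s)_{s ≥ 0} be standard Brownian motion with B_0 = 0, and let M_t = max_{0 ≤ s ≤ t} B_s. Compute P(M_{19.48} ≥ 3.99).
P(M_{19.48} ≥ 3.99) = 2·P(B_{19.48} ≥ 3.99) = 2(1 − Φ(3.99/√19.48)) ≈ 0.3660

By the reflection principle for Brownian motion, P(M_t ≥ a) = 2 · P(B_t ≥ a) for a ≥ 0. Since B_t ~ N(0, t), P(B_t ≥ 3.99) = 1 − Φ(3.99/√t) = 1 − Φ(3.99/√19.48) = 1 − Φ(0.9040). So
  P(M_{19.48} ≥ 3.99) = 2(1 − Φ(0.9040)) ≈ 0.3660.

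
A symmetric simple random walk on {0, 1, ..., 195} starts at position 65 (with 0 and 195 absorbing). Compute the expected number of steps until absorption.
E[τ | X_0 = 65] = 8450

Let v_k = E[τ | X_0 = k]. Boundary: v_0 = v_195 = 0. Recurrence: v_k = 1 + (v_{k-1} + v_{k+1})/2 for 1 ≤ k ≤ 194. The particular solution to v_k − (v_{k-1} + v_{k+1})/2 = 1 is v_k = −k^2. Adding homogeneous solution A + B k and matching boundaries gives v_k = k (195 − k). Substituting k = 65: v_65 = 65 · 130 = 8450.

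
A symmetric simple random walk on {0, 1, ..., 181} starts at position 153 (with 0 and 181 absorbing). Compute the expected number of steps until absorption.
E[τ | X_0 = 153] = 4284

Let v_k = E[τ | X_0 = k]. Boundary: v_0 = v_181 = 0. Recurrence: v_k = 1 + (v_{k-1} + v_{k+1})/2 for 1 ≤ k ≤ 180. The particular solution to v_k − (v_{k-1} + v_{k+1})/2 = 1 is v_k = −k^2. Adding homogeneous solution A + B k and matching boundaries gives v_k = k (181 − k). Substituting k = 153: v_153 = 153 · 28 = 4284.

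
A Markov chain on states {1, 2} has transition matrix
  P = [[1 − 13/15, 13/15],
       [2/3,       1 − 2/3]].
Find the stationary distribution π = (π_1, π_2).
π_1 = 10/23, π_2 = 13/23

Solve πP = π with π_1 + π_2 = 1. From πP = π: π_1 · (1 − 13/15) + π_2 · 2/3 = π_1 ⇒ π_2 · 2/3 = π_1 · 13/15 ⇒ π_2/π_1 = (13/15)/(2/3) = 13/10. Together with π_1 + π_2 = 1:
  π_1 = (2/3)/(13/15 + 2/3) = (2/3)/(23/15) = 10/23,
  π_2 = (13/15)/(13/15 + 2/3) = (13/15)/(23/15) = 13/23.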